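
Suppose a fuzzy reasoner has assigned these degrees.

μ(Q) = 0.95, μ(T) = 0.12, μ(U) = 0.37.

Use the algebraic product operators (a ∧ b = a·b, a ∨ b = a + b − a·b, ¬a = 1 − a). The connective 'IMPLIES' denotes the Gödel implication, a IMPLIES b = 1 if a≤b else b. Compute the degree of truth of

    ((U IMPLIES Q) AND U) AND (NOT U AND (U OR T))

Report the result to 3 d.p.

0.104

U IMPLIES Q  [Gödel: 1 if a≤b else b] with a=0.3700, b=0.9500 → 1.0000
(U IMPLIES Q) AND U = a·b on (1.0000, 0.3700) = 0.3700
NOT U = 1 − 0.3700 = 0.6300
U OR T = a + b − a·b on (0.3700, 0.1200) = 0.4456
NOT U AND (U OR T) = a·b on (0.6300, 0.4456) = 0.2807
((U IMPLIES Q) AND U) AND (NOT U AND (U OR T)) = a·b on (0.3700, 0.2807) = 0.1039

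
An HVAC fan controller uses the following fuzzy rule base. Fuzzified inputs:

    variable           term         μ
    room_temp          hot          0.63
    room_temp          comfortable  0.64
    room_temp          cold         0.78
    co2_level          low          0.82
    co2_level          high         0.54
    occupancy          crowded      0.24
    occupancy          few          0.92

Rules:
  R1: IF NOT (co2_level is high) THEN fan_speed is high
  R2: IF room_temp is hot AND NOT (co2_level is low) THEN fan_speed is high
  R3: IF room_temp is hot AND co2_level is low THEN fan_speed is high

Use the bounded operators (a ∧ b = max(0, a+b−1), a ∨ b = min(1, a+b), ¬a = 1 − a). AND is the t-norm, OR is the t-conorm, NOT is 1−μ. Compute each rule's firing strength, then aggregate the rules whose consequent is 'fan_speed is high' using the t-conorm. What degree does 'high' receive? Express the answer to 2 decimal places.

0.91

R1: ¬high=1−0.54=0.46 → w = 0.46
R2: hot=0.63, ¬low=1−0.82=0.18; AND[max(0, a+b−1)] → w = 0.00
R3: hot=0.63, low=0.82; AND[max(0, a+b−1)] → w = 0.45
Rules with consequent 'high': {R1, R2, R3} → strengths 0.46, 0.00, 0.45
Aggregate via t-conorm [min(1, a+b)]: 0.91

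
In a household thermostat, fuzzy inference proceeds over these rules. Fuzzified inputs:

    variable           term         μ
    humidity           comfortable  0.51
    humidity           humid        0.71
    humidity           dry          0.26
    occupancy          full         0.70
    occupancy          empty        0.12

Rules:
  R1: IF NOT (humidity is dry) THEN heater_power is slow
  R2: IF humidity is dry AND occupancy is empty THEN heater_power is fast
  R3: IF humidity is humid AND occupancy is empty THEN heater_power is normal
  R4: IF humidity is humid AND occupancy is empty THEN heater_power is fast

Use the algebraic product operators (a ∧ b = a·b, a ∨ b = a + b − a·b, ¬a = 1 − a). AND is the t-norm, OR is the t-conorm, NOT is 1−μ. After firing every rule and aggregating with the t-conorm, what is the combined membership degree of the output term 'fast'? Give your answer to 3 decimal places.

0.114

R1: ¬dry=1−0.26=0.74 → w = 0.7400
R2: dry=0.26, empty=0.12; AND[a·b] → w = 0.0312
R3: humid=0.71, empty=0.12; AND[a·b] → w = 0.0852
R4: humid=0.71, empty=0.12; AND[a·b] → w = 0.0852
Rules with consequent 'fast': {R2, R4} → strengths 0.0312, 0.0852
Aggregate via t-conorm [a + b − a·b]: 0.1137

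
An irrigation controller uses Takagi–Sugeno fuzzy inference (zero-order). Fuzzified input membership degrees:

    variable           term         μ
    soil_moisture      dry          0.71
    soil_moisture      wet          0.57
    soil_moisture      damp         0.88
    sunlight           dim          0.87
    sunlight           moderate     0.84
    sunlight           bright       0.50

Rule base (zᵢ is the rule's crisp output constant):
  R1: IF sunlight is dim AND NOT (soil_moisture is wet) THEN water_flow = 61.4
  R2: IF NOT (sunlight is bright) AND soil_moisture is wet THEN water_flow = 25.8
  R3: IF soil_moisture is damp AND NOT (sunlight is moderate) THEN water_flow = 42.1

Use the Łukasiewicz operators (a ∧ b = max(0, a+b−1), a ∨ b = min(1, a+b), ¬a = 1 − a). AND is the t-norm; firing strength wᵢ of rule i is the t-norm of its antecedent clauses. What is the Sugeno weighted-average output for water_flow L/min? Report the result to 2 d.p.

53.44

R1 (z=61.4): dim=0.87, ¬wet=1−0.57=0.43; AND[max(0, a+b−1)] → w = 0.30
R2 (z=25.8): ¬bright=1−0.50=0.50, wet=0.57; AND[max(0, a+b−1)] → w = 0.07
R3 (z=42.1): damp=0.88, ¬moderate=1−0.84=0.16; AND[max(0, a+b−1)] → w = 0.04
Weighted average = (0.30·61.4 + 0.07·25.8 + 0.04·42.1) / (0.30 + 0.07 + 0.04)
  = 21.9100 / 0.4100 = 53.44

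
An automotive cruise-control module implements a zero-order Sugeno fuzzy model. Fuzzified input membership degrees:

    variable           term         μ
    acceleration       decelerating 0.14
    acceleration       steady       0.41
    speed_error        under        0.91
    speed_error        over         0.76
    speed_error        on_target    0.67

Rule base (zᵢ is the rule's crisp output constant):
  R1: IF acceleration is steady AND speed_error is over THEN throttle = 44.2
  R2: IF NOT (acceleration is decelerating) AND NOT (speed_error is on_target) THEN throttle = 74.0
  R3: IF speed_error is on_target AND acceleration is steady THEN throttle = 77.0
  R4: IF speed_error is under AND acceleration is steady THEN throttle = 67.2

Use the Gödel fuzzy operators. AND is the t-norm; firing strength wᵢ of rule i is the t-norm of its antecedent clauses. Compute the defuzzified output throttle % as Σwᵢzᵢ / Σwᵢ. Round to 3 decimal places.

65.169

R1 (z=44.2): steady=0.41, over=0.76; AND[min(a, b)] → w = 0.41
R2 (z=74.0): ¬decelerating=1−0.14=0.86, ¬on_target=1−0.67=0.33; AND[min(a, b)] → w = 0.33
R3 (z=77.0): on_target=0.67, steady=0.41; AND[min(a, b)] → w = 0.41
R4 (z=67.2): under=0.91, steady=0.41; AND[min(a, b)] → w = 0.41
Weighted average = (0.41·44.2 + 0.33·74.0 + 0.41·77.0 + 0.41·67.2) / (0.41 + 0.33 + 0.41 + 0.41)
  = 101.6640 / 1.5600 = 65.169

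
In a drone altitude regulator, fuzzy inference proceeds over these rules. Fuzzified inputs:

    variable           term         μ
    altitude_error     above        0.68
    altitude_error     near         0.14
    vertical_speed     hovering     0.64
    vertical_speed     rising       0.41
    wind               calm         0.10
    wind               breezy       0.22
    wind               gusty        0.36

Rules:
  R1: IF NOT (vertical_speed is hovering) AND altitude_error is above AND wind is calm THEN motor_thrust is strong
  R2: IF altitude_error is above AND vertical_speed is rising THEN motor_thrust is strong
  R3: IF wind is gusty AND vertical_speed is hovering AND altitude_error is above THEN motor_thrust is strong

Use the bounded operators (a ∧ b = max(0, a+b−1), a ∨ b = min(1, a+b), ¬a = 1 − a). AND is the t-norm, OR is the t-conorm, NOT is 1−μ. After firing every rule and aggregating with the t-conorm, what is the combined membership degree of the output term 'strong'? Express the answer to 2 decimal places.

0.09

R1: ¬hovering=1−0.64=0.36, above=0.68, calm=0.10; AND[max(0, a+b−1)] → w = 0.00
R2: above=0.68, rising=0.41; AND[max(0, a+b−1)] → w = 0.09
R3: gusty=0.36, hovering=0.64, above=0.68; AND[max(0, a+b−1)] → w = 0.00
Rules with consequent 'strong': {R1, R2, R3} → strengths 0.00, 0.09, 0.00
Aggregate via t-conorm [min(1, a+b)]: 0.09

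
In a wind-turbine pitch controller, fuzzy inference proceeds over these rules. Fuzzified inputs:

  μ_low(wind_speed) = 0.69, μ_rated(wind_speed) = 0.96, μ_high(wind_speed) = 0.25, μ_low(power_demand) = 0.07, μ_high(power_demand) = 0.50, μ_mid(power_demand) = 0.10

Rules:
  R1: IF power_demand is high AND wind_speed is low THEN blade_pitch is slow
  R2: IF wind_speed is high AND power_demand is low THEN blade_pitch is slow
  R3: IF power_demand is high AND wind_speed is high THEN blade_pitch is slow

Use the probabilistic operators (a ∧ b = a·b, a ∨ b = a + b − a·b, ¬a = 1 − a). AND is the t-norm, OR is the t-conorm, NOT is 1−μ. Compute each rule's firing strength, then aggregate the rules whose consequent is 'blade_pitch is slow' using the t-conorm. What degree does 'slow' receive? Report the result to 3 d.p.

0.437

R1: high=0.50, low=0.69; AND[a·b] → w = 0.3450
R2: high=0.25, low=0.07; AND[a·b] → w = 0.0175
R3: high=0.50, high=0.25; AND[a·b] → w = 0.1250
Rules with consequent 'slow': {R1, R2, R3} → strengths 0.3450, 0.0175, 0.1250
Aggregate via t-conorm [a + b − a·b]: 0.4369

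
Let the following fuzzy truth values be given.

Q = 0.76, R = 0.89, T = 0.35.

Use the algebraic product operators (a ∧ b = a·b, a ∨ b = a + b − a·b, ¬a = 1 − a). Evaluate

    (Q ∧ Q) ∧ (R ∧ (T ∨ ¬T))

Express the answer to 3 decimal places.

0.397

Q ∧ Q = a·b on (0.7600, 0.7600) = 0.5776
¬T = 1 − 0.3500 = 0.6500
T ∨ ¬T = a + b − a·b on (0.3500, 0.6500) = 0.7725
R ∧ (T ∨ ¬T) = a·b on (0.8900, 0.7725) = 0.6875
(Q ∧ Q) ∧ (R ∧ (T ∨ ¬T)) = a·b on (0.5776, 0.6875) = 0.3971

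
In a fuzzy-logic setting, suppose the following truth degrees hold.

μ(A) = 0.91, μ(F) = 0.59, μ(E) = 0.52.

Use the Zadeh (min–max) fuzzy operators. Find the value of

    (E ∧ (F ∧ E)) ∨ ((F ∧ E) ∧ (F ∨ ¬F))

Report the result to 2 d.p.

0.52

F ∧ E = min(a, b) on (0.59, 0.52) = 0.52
E ∧ (F ∧ E) = min(a, b) on (0.52, 0.52) = 0.52
F ∧ E = min(a, b) on (0.59, 0.52) = 0.52
¬F = 1 − 0.59 = 0.41
F ∨ ¬F = max(a, b) on (0.59, 0.41) = 0.59
(F ∧ E) ∧ (F ∨ ¬F) = min(a, b) on (0.52, 0.59) = 0.52
(E ∧ (F ∧ E)) ∨ ((F ∧ E) ∧ (F ∨ ¬F)) = max(a, b) on (0.52, 0.52) = 0.52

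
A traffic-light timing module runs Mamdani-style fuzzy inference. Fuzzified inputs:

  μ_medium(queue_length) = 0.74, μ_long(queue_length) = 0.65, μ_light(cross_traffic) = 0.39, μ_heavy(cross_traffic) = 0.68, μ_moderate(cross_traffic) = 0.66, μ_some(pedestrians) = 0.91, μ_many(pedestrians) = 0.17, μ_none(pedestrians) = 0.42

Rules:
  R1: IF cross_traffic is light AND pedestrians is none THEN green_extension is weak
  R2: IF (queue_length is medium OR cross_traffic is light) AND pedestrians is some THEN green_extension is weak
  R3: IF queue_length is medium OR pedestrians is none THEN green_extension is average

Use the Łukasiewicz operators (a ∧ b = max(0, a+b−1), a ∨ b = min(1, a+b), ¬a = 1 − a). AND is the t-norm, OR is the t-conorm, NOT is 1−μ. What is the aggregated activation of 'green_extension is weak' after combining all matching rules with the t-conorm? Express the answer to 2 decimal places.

0.91

R1: light=0.39, none=0.42; AND[max(0, a+b−1)] → w = 0.00
R2: (medium=0.74 OR light=0.39) = 1.00; AND[max(0, a+b−1)] with some=0.91 → w = 0.91
R3: medium=0.74, none=0.42; OR[min(1, a+b)] → w = 1.00
Rules with consequent 'weak': {R1, R2} → strengths 0.00, 0.91
Aggregate via t-conorm [min(1, a+b)]: 0.91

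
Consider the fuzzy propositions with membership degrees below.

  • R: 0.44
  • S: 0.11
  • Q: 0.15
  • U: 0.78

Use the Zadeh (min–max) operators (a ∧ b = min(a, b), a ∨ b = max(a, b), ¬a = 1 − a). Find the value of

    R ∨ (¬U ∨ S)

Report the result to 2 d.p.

¬U = 1 − 0.78 = 0.22
¬U ∨ S = max(a, b) on (0.22, 0.11) = 0.22
R ∨ (¬U ∨ S) = max(a, b) on (0.44, 0.22) = 0.44

0.44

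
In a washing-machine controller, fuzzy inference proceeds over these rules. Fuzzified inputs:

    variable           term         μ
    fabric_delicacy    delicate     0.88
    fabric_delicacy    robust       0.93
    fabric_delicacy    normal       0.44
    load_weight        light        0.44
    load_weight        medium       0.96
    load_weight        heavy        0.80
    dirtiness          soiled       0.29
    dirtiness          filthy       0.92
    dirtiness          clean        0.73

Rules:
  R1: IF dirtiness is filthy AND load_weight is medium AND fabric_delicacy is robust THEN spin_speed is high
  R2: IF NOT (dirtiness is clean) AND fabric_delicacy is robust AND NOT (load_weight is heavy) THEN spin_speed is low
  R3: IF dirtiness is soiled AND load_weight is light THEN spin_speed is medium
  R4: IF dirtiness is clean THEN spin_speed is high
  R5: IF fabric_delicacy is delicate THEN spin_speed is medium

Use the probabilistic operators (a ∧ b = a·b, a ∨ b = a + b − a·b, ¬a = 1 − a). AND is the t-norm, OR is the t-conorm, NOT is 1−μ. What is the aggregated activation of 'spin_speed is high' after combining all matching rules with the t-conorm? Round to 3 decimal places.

0.952

R1: filthy=0.92, medium=0.96, robust=0.93; AND[a·b] → w = 0.8214
R2: ¬clean=1−0.73=0.27, robust=0.93, ¬heavy=1−0.80=0.20; AND[a·b] → w = 0.0502
R3: soiled=0.29, light=0.44; AND[a·b] → w = 0.1276
R4: clean=0.73 → w = 0.7300
R5: delicate=0.88 → w = 0.8800
Rules with consequent 'high': {R1, R4} → strengths 0.8214, 0.7300
Aggregate via t-conorm [a + b − a·b]: 0.9518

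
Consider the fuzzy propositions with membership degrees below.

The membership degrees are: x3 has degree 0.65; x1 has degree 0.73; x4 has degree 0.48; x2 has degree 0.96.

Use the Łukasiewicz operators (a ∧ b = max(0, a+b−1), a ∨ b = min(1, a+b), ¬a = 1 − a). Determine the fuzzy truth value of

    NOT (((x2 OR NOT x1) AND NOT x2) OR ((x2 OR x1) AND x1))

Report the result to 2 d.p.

0.23

NOT x1 = 1 − 0.73 = 0.27
x2 OR NOT x1 = min(1, a+b) on (0.96, 0.27) = 1.00
NOT x2 = 1 − 0.96 = 0.04
(x2 OR NOT x1) AND NOT x2 = max(0, a+b−1) on (1.00, 0.04) = 0.04
x2 OR x1 = min(1, a+b) on (0.96, 0.73) = 1.00
(x2 OR x1) AND x1 = max(0, a+b−1) on (1.00, 0.73) = 0.73
((x2 OR NOT x1) AND NOT x2) OR ((x2 OR x1) AND x1) = min(1, a+b) on (0.04, 0.73) = 0.77
NOT (((x2 OR NOT x1) AND NOT x2) OR ((x2 OR x1) AND x1)) = 1 − 0.77 = 0.23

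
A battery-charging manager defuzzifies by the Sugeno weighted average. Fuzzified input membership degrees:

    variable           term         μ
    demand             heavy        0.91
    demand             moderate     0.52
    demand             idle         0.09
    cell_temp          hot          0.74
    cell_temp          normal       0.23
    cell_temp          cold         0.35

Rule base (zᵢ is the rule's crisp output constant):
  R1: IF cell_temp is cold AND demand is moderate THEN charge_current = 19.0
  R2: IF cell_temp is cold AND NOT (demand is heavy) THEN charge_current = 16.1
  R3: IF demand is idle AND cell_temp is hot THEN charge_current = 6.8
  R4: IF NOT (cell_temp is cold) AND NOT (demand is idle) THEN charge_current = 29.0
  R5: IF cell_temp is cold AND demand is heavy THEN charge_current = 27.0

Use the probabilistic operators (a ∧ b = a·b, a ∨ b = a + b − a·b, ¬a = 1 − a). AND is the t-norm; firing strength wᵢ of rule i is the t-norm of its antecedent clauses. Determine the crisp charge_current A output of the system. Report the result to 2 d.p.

R1 (z=19.0): cold=0.35, moderate=0.52; AND[a·b] → w = 0.1820
R2 (z=16.1): cold=0.35, ¬heavy=1−0.91=0.09; AND[a·b] → w = 0.0315
R3 (z=6.8): idle=0.09, hot=0.74; AND[a·b] → w = 0.0666
R4 (z=29.0): ¬cold=1−0.35=0.65, ¬idle=1−0.09=0.91; AND[a·b] → w = 0.5915
R5 (z=27.0): cold=0.35, heavy=0.91; AND[a·b] → w = 0.3185
Weighted average = (0.1820·19.0 + 0.0315·16.1 + 0.0666·6.8 + 0.5915·29.0 + 0.3185·27.0) / (0.1820 + 0.0315 + 0.0666 + 0.5915 + 0.3185)
  = 30.1710 / 1.1901 = 25.35

25.35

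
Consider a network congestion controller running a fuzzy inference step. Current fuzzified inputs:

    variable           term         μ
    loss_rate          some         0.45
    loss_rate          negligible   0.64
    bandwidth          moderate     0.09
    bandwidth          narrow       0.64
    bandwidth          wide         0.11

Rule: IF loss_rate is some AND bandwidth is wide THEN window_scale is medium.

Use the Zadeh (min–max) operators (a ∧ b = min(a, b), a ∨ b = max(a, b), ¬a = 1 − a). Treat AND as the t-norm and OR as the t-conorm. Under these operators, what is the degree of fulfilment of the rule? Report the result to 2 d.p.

0.11

firing strength: some=0.45, wide=0.11; AND[min(a, b)] → w = 0.11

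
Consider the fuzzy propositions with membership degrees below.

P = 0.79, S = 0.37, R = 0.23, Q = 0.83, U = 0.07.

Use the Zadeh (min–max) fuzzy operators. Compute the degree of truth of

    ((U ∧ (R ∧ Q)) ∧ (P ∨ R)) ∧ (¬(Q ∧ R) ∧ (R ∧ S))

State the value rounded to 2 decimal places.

R ∧ Q = min(a, b) on (0.23, 0.83) = 0.23
U ∧ (R ∧ Q) = min(a, b) on (0.07, 0.23) = 0.07
P ∨ R = max(a, b) on (0.79, 0.23) = 0.79
(U ∧ (R ∧ Q)) ∧ (P ∨ R) = min(a, b) on (0.07, 0.79) = 0.07
Q ∧ R = min(a, b) on (0.83, 0.23) = 0.23
¬(Q ∧ R) = 1 − 0.23 = 0.77
R ∧ S = min(a, b) on (0.23, 0.37) = 0.23
¬(Q ∧ R) ∧ (R ∧ S) = min(a, b) on (0.77, 0.23) = 0.23
((U ∧ (R ∧ Q)) ∧ (P ∨ R)) ∧ (¬(Q ∧ R) ∧ (R ∧ S)) = min(a, b) on (0.07, 0.23) = 0.07

0.07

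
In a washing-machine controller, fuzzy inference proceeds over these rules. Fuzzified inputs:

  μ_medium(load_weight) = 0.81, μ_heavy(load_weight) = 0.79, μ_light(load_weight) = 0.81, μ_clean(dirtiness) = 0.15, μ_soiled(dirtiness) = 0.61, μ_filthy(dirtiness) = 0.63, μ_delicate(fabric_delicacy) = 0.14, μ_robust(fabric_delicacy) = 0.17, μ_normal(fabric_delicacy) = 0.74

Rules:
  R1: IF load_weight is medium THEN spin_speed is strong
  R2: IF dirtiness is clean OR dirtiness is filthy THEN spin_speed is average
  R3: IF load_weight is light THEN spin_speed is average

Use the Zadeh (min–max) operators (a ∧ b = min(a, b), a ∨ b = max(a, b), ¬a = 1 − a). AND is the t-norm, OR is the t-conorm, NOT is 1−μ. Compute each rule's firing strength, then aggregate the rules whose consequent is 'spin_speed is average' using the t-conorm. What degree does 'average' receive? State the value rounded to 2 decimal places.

0.81

R1: medium=0.81 → w = 0.81
R2: clean=0.15, filthy=0.63; OR[max(a, b)] → w = 0.63
R3: light=0.81 → w = 0.81
Rules with consequent 'average': {R2, R3} → strengths 0.63, 0.81
Aggregate via t-conorm [max(a, b)]: 0.81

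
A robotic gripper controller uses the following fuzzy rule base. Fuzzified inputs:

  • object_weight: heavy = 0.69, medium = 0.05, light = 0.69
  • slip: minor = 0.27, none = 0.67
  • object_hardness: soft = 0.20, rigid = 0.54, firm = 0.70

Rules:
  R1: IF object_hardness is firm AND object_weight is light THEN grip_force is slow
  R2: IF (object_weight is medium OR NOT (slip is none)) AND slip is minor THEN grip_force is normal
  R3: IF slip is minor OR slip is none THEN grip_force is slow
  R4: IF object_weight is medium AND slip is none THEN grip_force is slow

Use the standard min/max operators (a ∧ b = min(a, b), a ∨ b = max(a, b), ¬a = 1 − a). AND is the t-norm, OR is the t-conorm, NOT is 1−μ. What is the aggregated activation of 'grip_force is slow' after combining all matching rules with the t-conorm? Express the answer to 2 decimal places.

R1: firm=0.70, light=0.69; AND[min(a, b)] → w = 0.69
R2: (medium=0.05 OR ¬none=1−0.67=0.33) = 0.33; AND[min(a, b)] with minor=0.27 → w = 0.27
R3: minor=0.27, none=0.67; OR[max(a, b)] → w = 0.67
R4: medium=0.05, none=0.67; AND[min(a, b)] → w = 0.05
Rules with consequent 'slow': {R1, R3, R4} → strengths 0.69, 0.67, 0.05
Aggregate via t-conorm [max(a, b)]: 0.69

0.69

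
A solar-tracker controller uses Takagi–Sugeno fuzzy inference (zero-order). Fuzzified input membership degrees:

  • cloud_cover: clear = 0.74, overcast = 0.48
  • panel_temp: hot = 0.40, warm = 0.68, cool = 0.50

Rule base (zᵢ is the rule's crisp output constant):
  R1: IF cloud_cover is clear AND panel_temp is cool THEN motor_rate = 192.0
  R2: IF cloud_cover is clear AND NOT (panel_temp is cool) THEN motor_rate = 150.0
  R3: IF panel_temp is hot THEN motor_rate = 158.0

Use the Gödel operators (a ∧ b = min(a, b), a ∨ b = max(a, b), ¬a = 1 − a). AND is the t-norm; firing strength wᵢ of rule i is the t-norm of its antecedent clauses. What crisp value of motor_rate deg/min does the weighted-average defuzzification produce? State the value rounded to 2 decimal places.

R1 (z=192.0): clear=0.74, cool=0.50; AND[min(a, b)] → w = 0.50
R2 (z=150.0): clear=0.74, ¬cool=1−0.50=0.50; AND[min(a, b)] → w = 0.50
R3 (z=158.0): hot=0.40 → w = 0.40
Weighted average = (0.50·192.0 + 0.50·150.0 + 0.40·158.0) / (0.50 + 0.50 + 0.40)
  = 234.2000 / 1.4000 = 167.29

167.29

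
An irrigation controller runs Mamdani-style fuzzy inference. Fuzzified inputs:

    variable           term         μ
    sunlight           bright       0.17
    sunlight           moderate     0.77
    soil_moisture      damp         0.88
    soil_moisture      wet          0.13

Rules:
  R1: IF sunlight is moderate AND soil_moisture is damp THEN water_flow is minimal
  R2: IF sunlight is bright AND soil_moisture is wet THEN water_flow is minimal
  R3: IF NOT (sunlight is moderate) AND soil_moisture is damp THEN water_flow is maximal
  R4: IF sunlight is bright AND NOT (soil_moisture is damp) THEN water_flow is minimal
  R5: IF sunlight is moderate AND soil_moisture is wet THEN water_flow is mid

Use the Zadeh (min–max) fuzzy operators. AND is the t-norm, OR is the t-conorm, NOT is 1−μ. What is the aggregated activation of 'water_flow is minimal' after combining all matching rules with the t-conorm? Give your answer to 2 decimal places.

0.77

R1: moderate=0.77, damp=0.88; AND[min(a, b)] → w = 0.77
R2: bright=0.17, wet=0.13; AND[min(a, b)] → w = 0.13
R3: ¬moderate=1−0.77=0.23, damp=0.88; AND[min(a, b)] → w = 0.23
R4: bright=0.17, ¬damp=1−0.88=0.12; AND[min(a, b)] → w = 0.12
R5: moderate=0.77, wet=0.13; AND[min(a, b)] → w = 0.13
Rules with consequent 'minimal': {R1, R2, R4} → strengths 0.77, 0.13, 0.12
Aggregate via t-conorm [max(a, b)]: 0.77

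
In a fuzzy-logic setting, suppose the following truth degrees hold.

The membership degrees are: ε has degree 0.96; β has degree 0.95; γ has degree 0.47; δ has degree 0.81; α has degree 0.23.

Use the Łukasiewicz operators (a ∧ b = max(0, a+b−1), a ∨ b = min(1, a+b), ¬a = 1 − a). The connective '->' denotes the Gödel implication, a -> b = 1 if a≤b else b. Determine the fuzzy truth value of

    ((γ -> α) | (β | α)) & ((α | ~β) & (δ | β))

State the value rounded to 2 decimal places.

γ -> α  [Gödel: 1 if a≤b else b] with a=0.47, b=0.23 → 0.23
β | α = min(1, a+b) on (0.95, 0.23) = 1.00
(γ -> α) | (β | α) = min(1, a+b) on (0.23, 1.00) = 1.00
~β = 1 − 0.95 = 0.05
α | ~β = min(1, a+b) on (0.23, 0.05) = 0.28
δ | β = min(1, a+b) on (0.81, 0.95) = 1.00
(α | ~β) & (δ | β) = max(0, a+b−1) on (0.28, 1.00) = 0.28
((γ -> α) | (β | α)) & ((α | ~β) & (δ | β)) = max(0, a+b−1) on (1.00, 0.28) = 0.28

0.28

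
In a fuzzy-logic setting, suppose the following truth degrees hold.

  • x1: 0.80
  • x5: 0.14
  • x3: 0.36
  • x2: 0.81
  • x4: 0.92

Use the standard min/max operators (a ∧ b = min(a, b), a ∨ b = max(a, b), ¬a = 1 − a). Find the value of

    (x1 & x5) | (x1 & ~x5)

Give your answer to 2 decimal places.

0.80

x1 & x5 = min(a, b) on (0.80, 0.14) = 0.14
~x5 = 1 − 0.14 = 0.86
x1 & ~x5 = min(a, b) on (0.80, 0.86) = 0.80
(x1 & x5) | (x1 & ~x5) = max(a, b) on (0.14, 0.80) = 0.80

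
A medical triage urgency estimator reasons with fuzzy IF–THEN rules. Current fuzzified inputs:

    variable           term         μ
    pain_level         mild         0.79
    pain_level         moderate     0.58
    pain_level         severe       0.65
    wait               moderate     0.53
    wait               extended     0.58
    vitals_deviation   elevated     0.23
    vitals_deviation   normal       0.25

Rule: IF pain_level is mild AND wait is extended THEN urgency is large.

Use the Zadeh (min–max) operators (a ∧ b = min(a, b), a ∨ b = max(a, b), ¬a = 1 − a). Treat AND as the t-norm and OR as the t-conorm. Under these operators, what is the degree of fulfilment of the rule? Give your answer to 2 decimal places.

firing strength: mild=0.79, extended=0.58; AND[min(a, b)] → w = 0.58

0.58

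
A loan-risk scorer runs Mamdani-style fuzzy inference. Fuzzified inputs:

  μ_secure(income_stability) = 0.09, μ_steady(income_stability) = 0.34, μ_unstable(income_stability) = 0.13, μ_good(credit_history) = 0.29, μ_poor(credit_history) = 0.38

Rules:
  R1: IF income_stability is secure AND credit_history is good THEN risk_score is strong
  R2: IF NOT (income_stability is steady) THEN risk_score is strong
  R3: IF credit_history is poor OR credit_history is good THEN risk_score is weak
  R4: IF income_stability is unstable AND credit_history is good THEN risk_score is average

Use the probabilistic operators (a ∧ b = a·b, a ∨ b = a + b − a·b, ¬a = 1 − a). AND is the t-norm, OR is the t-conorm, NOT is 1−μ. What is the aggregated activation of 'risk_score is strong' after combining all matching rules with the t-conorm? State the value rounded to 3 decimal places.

R1: secure=0.09, good=0.29; AND[a·b] → w = 0.0261
R2: ¬steady=1−0.34=0.66 → w = 0.6600
R3: poor=0.38, good=0.29; OR[a + b − a·b] → w = 0.5598
R4: unstable=0.13, good=0.29; AND[a·b] → w = 0.0377
Rules with consequent 'strong': {R1, R2} → strengths 0.0261, 0.6600
Aggregate via t-conorm [a + b − a·b]: 0.6689

0.669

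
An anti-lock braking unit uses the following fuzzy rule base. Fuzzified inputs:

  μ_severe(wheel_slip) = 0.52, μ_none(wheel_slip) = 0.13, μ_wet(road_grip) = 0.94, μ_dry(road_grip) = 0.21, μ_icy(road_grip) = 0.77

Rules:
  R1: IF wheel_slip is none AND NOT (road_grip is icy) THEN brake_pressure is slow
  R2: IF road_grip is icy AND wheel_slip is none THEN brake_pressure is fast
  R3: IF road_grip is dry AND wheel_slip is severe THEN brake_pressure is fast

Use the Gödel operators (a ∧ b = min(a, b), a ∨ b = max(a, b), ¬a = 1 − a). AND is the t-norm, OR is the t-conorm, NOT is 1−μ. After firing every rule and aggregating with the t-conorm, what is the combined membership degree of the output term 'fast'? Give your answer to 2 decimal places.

0.21

R1: none=0.13, ¬icy=1−0.77=0.23; AND[min(a, b)] → w = 0.13
R2: icy=0.77, none=0.13; AND[min(a, b)] → w = 0.13
R3: dry=0.21, severe=0.52; AND[min(a, b)] → w = 0.21
Rules with consequent 'fast': {R2, R3} → strengths 0.13, 0.21
Aggregate via t-conorm [max(a, b)]: 0.21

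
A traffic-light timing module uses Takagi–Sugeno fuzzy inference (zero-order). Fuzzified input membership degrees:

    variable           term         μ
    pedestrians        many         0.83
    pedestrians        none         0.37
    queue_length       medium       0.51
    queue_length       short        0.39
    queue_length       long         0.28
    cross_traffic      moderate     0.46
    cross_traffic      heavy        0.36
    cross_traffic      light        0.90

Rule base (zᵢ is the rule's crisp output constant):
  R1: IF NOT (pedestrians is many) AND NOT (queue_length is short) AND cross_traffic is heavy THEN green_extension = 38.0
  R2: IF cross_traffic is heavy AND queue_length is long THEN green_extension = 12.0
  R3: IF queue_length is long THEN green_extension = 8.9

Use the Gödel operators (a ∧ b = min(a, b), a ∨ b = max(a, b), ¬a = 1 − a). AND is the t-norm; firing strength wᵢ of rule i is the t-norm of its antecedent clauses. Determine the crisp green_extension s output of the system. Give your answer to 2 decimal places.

R1 (z=38.0): ¬many=1−0.83=0.17, ¬short=1−0.39=0.61, heavy=0.36; AND[min(a, b)] → w = 0.17
R2 (z=12.0): heavy=0.36, long=0.28; AND[min(a, b)] → w = 0.28
R3 (z=8.9): long=0.28 → w = 0.28
Weighted average = (0.17·38.0 + 0.28·12.0 + 0.28·8.9) / (0.17 + 0.28 + 0.28)
  = 12.3120 / 0.7300 = 16.87

16.87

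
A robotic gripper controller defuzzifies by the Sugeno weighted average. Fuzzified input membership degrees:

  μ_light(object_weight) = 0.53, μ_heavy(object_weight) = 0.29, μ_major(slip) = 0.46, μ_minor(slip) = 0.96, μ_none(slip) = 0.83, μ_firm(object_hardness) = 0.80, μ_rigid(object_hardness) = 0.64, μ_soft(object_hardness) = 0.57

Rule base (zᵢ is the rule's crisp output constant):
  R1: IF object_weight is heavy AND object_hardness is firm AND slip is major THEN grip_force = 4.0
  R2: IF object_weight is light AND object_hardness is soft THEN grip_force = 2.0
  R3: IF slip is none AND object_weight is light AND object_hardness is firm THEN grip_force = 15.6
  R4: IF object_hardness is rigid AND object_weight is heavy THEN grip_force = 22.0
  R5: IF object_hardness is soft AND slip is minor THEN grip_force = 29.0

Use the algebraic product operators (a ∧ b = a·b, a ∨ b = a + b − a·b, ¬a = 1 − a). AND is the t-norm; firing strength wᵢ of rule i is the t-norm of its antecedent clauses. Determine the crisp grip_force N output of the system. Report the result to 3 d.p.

R1 (z=4.0): heavy=0.29, firm=0.80, major=0.46; AND[a·b] → w = 0.1067
R2 (z=2.0): light=0.53, soft=0.57; AND[a·b] → w = 0.3021
R3 (z=15.6): none=0.83, light=0.53, firm=0.80; AND[a·b] → w = 0.3519
R4 (z=22.0): rigid=0.64, heavy=0.29; AND[a·b] → w = 0.1856
R5 (z=29.0): soft=0.57, minor=0.96; AND[a·b] → w = 0.5472
Weighted average = (0.1067·4.0 + 0.3021·2.0 + 0.3519·15.6 + 0.1856·22.0 + 0.5472·29.0) / (0.1067 + 0.3021 + 0.3519 + 0.1856 + 0.5472)
  = 26.4730 / 1.4935 = 17.725

17.725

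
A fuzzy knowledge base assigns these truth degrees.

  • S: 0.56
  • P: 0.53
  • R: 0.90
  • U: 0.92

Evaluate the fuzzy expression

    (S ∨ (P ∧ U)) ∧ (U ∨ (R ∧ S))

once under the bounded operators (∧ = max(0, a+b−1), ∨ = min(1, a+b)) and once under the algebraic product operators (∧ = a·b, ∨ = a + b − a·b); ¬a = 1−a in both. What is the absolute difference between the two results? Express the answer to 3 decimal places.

Under bounded:
  P ∧ U = max(0, a+b−1) on (0.53, 0.92) = 0.45
  S ∨ (P ∧ U) = min(1, a+b) on (0.56, 0.45) = 1.00
  R ∧ S = max(0, a+b−1) on (0.90, 0.56) = 0.46
  U ∨ (R ∧ S) = min(1, a+b) on (0.92, 0.46) = 1.00
  (S ∨ (P ∧ U)) ∧ (U ∨ (R ∧ S)) = max(0, a+b−1) on (1.00, 1.00) = 1.00
  → value = 1.0000
Under algebraic product:
  P ∧ U = a·b on (0.5300, 0.9200) = 0.4876
  S ∨ (P ∧ U) = a + b − a·b on (0.5600, 0.4876) = 0.7745
  R ∧ S = a·b on (0.9000, 0.5600) = 0.5040
  U ∨ (R ∧ S) = a + b − a·b on (0.9200, 0.5040) = 0.9603
  (S ∨ (P ∧ U)) ∧ (U ∨ (R ∧ S)) = a·b on (0.7745, 0.9603) = 0.7438
  → value = 0.7438
|1.0000 − 0.7438| = 0.256

0.256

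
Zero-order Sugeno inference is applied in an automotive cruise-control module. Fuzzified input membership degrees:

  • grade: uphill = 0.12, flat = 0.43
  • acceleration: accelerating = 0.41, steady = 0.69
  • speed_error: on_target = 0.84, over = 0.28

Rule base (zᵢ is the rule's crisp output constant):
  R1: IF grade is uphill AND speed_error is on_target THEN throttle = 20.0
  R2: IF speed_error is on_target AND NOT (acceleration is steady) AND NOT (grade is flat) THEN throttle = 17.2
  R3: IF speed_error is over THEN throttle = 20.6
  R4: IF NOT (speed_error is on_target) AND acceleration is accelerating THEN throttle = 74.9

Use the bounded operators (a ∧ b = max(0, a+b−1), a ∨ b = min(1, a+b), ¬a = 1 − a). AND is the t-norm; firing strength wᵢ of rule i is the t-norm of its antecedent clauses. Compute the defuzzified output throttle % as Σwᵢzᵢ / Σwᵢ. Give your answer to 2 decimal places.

R1 (z=20.0): uphill=0.12, on_target=0.84; AND[max(0, a+b−1)] → w = 0.00
R2 (z=17.2): on_target=0.84, ¬steady=1−0.69=0.31, ¬flat=1−0.43=0.57; AND[max(0, a+b−1)] → w = 0.00
R3 (z=20.6): over=0.28 → w = 0.28
R4 (z=74.9): ¬on_target=1−0.84=0.16, accelerating=0.41; AND[max(0, a+b−1)] → w = 0.00
Weighted average = (0.00·20.0 + 0.00·17.2 + 0.28·20.6 + 0.00·74.9) / (0.00 + 0.00 + 0.28 + 0.00)
  = 5.7680 / 0.2800 = 20.60

20.60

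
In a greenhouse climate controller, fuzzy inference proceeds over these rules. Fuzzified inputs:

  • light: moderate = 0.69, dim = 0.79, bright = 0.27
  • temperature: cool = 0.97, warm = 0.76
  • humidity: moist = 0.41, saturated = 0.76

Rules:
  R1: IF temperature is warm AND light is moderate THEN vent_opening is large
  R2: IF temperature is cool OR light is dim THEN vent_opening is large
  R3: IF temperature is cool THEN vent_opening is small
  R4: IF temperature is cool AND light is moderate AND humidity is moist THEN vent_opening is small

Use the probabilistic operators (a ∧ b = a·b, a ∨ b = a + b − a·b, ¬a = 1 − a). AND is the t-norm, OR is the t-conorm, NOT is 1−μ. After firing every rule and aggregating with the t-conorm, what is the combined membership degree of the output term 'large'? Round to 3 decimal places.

R1: warm=0.76, moderate=0.69; AND[a·b] → w = 0.5244
R2: cool=0.97, dim=0.79; OR[a + b − a·b] → w = 0.9937
R3: cool=0.97 → w = 0.9700
R4: cool=0.97, moderate=0.69, moist=0.41; AND[a·b] → w = 0.2744
Rules with consequent 'large': {R1, R2} → strengths 0.5244, 0.9937
Aggregate via t-conorm [a + b − a·b]: 0.9970

0.997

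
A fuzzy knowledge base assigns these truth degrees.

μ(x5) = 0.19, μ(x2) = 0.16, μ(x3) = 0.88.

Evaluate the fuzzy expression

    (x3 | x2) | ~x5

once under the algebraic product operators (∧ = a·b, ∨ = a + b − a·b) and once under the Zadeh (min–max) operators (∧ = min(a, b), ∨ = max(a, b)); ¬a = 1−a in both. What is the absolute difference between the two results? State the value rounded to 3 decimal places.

0.101

Under algebraic product:
  x3 | x2 = a + b − a·b on (0.8800, 0.1600) = 0.8992
  ~x5 = 1 − 0.1900 = 0.8100
  (x3 | x2) | ~x5 = a + b − a·b on (0.8992, 0.8100) = 0.9808
  → value = 0.9808
Under Zadeh (min–max):
  x3 | x2 = max(a, b) on (0.88, 0.16) = 0.88
  ~x5 = 1 − 0.19 = 0.81
  (x3 | x2) | ~x5 = max(a, b) on (0.88, 0.81) = 0.88
  → value = 0.8800
|0.9808 − 0.8800| = 0.101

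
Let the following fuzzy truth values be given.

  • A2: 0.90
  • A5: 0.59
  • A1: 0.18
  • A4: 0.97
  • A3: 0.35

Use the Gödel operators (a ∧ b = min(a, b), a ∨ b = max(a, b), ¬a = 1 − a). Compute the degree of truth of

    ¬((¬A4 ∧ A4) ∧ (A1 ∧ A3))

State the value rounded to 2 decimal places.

0.97

¬A4 = 1 − 0.97 = 0.03
¬A4 ∧ A4 = min(a, b) on (0.03, 0.97) = 0.03
A1 ∧ A3 = min(a, b) on (0.18, 0.35) = 0.18
(¬A4 ∧ A4) ∧ (A1 ∧ A3) = min(a, b) on (0.03, 0.18) = 0.03
¬((¬A4 ∧ A4) ∧ (A1 ∧ A3)) = 1 − 0.03 = 0.97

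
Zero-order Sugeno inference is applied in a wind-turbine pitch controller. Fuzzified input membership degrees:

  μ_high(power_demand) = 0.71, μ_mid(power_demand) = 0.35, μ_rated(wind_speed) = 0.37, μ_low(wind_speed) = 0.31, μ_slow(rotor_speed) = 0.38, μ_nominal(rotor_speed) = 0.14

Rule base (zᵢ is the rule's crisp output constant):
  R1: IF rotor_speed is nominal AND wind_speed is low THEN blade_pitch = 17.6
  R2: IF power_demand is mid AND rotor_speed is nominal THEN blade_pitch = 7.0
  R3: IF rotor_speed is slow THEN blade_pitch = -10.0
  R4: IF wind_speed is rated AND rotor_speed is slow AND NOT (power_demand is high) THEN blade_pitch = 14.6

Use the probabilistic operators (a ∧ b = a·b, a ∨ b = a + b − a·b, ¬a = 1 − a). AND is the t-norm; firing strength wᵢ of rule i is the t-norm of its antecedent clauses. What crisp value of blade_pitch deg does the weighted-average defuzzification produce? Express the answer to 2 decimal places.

-4.09

R1 (z=17.6): nominal=0.14, low=0.31; AND[a·b] → w = 0.0434
R2 (z=7.0): mid=0.35, nominal=0.14; AND[a·b] → w = 0.0490
R3 (z=-10.0): slow=0.38 → w = 0.3800
R4 (z=14.6): rated=0.37, slow=0.38, ¬high=1−0.71=0.29; AND[a·b] → w = 0.0408
Weighted average = (0.0434·17.6 + 0.0490·7.0 + 0.3800·-10.0 + 0.0408·14.6) / (0.0434 + 0.0490 + 0.3800 + 0.0408)
  = -2.0979 / 0.5132 = -4.09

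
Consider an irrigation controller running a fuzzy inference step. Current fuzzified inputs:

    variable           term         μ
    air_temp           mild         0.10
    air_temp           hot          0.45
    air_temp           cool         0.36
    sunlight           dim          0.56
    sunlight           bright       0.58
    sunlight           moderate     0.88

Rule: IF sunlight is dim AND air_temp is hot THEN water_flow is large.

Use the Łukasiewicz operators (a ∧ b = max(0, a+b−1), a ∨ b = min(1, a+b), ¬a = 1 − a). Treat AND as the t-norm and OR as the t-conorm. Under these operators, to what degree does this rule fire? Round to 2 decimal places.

firing strength: dim=0.56, hot=0.45; AND[max(0, a+b−1)] → w = 0.01

0.01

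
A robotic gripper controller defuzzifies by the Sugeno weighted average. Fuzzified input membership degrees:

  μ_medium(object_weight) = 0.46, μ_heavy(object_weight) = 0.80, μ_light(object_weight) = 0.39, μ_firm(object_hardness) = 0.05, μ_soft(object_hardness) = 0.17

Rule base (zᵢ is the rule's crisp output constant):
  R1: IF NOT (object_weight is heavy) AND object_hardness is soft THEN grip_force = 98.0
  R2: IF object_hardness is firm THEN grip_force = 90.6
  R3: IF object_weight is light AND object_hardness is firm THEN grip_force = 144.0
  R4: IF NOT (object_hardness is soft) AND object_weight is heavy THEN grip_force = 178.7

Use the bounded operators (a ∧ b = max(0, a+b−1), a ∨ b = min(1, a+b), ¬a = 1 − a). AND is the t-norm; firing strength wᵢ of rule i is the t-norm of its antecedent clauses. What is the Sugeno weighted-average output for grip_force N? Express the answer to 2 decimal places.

172.22

R1 (z=98.0): ¬heavy=1−0.80=0.20, soft=0.17; AND[max(0, a+b−1)] → w = 0.00
R2 (z=90.6): firm=0.05 → w = 0.05
R3 (z=144.0): light=0.39, firm=0.05; AND[max(0, a+b−1)] → w = 0.00
R4 (z=178.7): ¬soft=1−0.17=0.83, heavy=0.80; AND[max(0, a+b−1)] → w = 0.63
Weighted average = (0.00·98.0 + 0.05·90.6 + 0.00·144.0 + 0.63·178.7) / (0.00 + 0.05 + 0.00 + 0.63)
  = 117.1110 / 0.6800 = 172.22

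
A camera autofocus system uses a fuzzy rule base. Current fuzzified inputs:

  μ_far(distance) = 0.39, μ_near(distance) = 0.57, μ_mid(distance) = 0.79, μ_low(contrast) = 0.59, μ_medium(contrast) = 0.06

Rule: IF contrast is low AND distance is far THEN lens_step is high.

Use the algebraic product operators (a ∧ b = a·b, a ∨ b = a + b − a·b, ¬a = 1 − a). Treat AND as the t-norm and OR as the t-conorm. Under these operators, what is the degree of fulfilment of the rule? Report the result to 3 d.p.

firing strength: low=0.59, far=0.39; AND[a·b] → w = 0.2301

0.230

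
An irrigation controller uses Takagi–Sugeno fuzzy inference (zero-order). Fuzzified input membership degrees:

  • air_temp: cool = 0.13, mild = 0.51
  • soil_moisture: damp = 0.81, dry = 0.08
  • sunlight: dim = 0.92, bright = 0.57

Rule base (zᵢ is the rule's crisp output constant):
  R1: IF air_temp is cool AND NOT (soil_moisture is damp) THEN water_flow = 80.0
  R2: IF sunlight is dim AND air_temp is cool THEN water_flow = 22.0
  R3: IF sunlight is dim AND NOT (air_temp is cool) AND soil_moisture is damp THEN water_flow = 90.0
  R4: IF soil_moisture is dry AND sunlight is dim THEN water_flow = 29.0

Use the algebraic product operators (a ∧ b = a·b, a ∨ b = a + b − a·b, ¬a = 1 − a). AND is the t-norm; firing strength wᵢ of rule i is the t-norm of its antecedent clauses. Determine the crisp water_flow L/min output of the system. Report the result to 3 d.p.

R1 (z=80.0): cool=0.13, ¬damp=1−0.81=0.19; AND[a·b] → w = 0.0247
R2 (z=22.0): dim=0.92, cool=0.13; AND[a·b] → w = 0.1196
R3 (z=90.0): dim=0.92, ¬cool=1−0.13=0.87, damp=0.81; AND[a·b] → w = 0.6483
R4 (z=29.0): dry=0.08, dim=0.92; AND[a·b] → w = 0.0736
Weighted average = (0.0247·80.0 + 0.1196·22.0 + 0.6483·90.0 + 0.0736·29.0) / (0.0247 + 0.1196 + 0.6483 + 0.0736)
  = 65.0908 / 0.8662 = 75.143

75.143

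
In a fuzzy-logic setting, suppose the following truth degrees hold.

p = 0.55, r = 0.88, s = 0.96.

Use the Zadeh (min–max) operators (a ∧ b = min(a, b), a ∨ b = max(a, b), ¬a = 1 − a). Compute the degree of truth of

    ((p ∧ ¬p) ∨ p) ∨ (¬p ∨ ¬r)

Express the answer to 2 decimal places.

0.55

¬p = 1 − 0.55 = 0.45
p ∧ ¬p = min(a, b) on (0.55, 0.45) = 0.45
(p ∧ ¬p) ∨ p = max(a, b) on (0.45, 0.55) = 0.55
¬p = 1 − 0.55 = 0.45
¬r = 1 − 0.88 = 0.12
¬p ∨ ¬r = max(a, b) on (0.45, 0.12) = 0.45
((p ∧ ¬p) ∨ p) ∨ (¬p ∨ ¬r) = max(a, b) on (0.55, 0.45) = 0.55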